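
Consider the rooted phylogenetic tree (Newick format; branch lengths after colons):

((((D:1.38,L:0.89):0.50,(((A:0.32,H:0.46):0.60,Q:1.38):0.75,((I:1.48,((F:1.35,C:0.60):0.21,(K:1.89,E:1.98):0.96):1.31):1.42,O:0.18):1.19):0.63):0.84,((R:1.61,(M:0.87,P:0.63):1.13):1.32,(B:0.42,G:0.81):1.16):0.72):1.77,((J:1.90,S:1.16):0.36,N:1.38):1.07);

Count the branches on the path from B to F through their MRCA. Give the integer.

10

The MRCA of B and F is the node subtending (((D,L),(((A,H),Q),((I,((F,C),(K,E))),O))),((R,(M,P)),(B,G))).
From B up to that node: 3 branches. From F up to the same node: 7 branches. Total: 3 + 7 = 10.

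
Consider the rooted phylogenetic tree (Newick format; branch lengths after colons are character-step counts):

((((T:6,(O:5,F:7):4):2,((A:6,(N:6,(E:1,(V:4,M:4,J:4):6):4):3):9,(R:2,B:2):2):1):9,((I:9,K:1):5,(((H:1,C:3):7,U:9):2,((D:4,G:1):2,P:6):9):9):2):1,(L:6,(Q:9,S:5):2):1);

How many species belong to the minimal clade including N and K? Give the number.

19

The MRCA of N and K is the node subtending (((T,(O,F)),((A,(N,(E,(V,M,J)))),(R,B))),((I,K),(((H,C),U),((D,G),P)))).
That clade contains 19 terminal taxa: A, B, C, D, E, F, G, H, I, J, K, M, N, O, P, R, T, U, V.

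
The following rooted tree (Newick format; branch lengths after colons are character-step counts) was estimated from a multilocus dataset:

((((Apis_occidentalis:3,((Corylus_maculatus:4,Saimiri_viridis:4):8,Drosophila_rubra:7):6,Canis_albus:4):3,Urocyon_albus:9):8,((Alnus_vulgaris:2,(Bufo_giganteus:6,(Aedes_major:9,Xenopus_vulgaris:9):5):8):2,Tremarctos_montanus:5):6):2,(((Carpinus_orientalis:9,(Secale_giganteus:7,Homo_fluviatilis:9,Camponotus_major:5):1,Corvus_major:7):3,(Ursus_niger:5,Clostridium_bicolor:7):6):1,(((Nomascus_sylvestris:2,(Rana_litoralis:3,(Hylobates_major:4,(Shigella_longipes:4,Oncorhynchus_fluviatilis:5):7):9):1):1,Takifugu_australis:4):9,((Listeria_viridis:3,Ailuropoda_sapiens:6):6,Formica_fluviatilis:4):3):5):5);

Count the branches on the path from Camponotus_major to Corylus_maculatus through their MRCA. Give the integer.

11

The MRCA of Camponotus_major and Corylus_maculatus is the root of the tree.
From Camponotus_major up to that node: 5 branches. From Corylus_maculatus up to the same node: 6 branches. Total: 5 + 6 = 11.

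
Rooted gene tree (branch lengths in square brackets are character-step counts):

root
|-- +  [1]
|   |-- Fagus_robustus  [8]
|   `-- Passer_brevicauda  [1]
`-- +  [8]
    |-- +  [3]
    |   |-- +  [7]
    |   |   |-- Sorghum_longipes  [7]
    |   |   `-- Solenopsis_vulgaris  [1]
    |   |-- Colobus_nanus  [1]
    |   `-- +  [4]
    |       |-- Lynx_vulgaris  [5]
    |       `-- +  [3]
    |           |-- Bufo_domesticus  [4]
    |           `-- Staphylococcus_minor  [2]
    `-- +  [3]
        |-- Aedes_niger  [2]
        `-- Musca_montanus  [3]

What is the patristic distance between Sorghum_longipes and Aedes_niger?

22

The path runs Sorghum_longipes → … → MRCA → … → Aedes_niger; the MRCA is the node subtending (((Sorghum_longipes,Solenopsis_vulgaris),Colobus_nanus,(Lynx_vulgaris,(Bufo_domesticus,Staphylococcus_minor))),(Aedes_niger,Musca_montanus)).
Branch lengths along that path: 7 + 7 + 3 + 3 + 2 = 22.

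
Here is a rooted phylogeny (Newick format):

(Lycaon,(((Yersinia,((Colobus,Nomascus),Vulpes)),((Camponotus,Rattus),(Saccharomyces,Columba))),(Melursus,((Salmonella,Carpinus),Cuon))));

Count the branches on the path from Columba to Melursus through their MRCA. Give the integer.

The MRCA of Columba and Melursus is the node subtending (((Yersinia,((Colobus,Nomascus),Vulpes)),((Camponotus,Rattus),(Saccharomyces,Columba))),(Melursus,((Salmonella,Carpinus),Cuon))).
From Columba up to that node: 4 branches. From Melursus up to the same node: 2 branches. Total: 4 + 2 = 6.

6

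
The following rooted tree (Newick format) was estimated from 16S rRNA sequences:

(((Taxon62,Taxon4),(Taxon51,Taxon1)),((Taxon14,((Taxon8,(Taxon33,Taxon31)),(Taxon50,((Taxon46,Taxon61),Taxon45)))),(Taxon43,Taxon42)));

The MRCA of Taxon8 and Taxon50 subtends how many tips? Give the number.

The MRCA of Taxon8 and Taxon50 is the node subtending ((Taxon8,(Taxon33,Taxon31)),(Taxon50,((Taxon46,Taxon61),Taxon45))).
That clade contains 7 terminal taxa: Taxon31, Taxon33, Taxon45, Taxon46, Taxon50, Taxon61, Taxon8.

7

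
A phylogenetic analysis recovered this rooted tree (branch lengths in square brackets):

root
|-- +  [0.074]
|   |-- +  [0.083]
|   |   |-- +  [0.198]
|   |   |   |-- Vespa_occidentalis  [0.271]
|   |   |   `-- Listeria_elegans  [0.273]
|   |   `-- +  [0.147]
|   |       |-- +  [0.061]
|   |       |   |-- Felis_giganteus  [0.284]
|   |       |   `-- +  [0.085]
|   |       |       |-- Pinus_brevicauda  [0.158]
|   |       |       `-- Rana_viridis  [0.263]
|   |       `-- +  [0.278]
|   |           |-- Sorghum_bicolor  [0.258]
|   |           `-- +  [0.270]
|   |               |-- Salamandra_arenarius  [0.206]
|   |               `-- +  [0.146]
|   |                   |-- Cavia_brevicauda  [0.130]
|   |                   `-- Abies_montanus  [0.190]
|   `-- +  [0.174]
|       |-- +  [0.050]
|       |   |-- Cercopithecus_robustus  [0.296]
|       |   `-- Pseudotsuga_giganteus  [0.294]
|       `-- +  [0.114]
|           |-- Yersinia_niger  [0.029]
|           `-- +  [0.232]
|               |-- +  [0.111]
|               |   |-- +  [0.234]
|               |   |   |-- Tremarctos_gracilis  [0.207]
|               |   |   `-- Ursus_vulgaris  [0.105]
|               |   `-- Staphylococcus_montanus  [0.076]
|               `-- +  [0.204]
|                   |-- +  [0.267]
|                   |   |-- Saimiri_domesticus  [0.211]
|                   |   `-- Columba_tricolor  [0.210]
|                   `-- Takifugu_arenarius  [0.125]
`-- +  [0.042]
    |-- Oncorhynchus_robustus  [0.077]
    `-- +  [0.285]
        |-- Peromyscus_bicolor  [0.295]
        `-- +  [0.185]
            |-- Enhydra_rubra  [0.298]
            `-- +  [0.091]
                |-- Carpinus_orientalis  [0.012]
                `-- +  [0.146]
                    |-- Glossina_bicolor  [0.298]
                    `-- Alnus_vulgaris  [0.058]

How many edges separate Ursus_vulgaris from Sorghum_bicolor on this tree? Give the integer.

10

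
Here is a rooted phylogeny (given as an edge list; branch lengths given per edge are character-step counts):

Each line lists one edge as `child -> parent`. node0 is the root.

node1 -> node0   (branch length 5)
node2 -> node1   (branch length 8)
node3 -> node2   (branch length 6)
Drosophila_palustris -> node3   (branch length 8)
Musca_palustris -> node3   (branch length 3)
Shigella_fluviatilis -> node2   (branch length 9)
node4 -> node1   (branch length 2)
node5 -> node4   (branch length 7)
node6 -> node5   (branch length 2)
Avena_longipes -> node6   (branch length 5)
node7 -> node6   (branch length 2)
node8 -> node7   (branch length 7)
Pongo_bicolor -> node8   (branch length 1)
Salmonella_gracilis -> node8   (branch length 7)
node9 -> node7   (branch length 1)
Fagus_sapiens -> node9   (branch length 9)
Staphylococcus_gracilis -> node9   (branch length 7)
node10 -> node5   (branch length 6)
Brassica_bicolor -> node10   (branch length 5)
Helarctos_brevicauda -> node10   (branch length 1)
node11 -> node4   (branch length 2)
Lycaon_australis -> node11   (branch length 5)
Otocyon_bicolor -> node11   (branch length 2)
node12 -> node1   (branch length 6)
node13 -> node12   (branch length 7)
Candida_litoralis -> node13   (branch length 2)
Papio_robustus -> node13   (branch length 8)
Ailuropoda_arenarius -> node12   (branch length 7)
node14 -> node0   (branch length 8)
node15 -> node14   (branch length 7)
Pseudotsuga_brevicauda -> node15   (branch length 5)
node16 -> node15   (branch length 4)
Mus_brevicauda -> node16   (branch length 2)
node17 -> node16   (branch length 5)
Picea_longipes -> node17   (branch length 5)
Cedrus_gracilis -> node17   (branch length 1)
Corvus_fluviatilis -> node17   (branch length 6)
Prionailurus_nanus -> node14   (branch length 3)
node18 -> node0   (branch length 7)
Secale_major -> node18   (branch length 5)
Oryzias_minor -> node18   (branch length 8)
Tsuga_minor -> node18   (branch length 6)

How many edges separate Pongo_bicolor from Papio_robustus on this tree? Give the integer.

9

The MRCA of Pongo_bicolor and Papio_robustus is the node subtending (((Drosophila_palustris,Musca_palustris),Shigella_fluviatilis),(((Avena_longipes,((Pongo_bicolor,Salmonella_gracilis),(Fagus_sapiens,Staphylococcus_gracilis))),(Brassica_bicolor,Helarctos_brevicauda)),(Lycaon_australis,Otocyon_bicolor)),((Candida_litoralis,Papio_robustus),Ailuropoda_arenarius)).
From Pongo_bicolor up to that node: 6 branches. From Papio_robustus up to the same node: 3 branches. Total: 6 + 3 = 9.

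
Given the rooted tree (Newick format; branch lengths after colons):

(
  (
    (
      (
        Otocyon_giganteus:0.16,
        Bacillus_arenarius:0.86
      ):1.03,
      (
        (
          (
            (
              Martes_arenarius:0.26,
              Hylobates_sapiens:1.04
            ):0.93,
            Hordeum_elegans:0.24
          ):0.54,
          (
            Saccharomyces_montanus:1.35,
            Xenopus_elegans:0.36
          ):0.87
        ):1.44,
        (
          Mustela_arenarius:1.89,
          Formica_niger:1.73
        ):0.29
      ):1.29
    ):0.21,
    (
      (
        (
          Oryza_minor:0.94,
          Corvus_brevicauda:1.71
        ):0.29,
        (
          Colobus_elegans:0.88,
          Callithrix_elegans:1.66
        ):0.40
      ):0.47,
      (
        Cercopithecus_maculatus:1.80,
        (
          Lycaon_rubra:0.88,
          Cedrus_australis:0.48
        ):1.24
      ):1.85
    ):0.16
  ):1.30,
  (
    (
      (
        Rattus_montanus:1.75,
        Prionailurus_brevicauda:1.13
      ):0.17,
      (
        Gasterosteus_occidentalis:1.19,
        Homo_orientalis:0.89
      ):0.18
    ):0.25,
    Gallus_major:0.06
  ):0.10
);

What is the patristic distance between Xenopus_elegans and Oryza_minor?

6.03

The path runs Xenopus_elegans → … → MRCA → … → Oryza_minor; the MRCA is the node subtending (((Otocyon_giganteus,Bacillus_arenarius),((((Martes_arenarius,Hylobates_sapiens),Hordeum_elegans),(Saccharomyces_montanus,Xenopus_elegans)),(Mustela_arenarius,Formica_niger))),(((Oryza_minor,Corvus_brevicauda),(Colobus_elegans,Callithrix_elegans)),(Cercopithecus_maculatus,(Lycaon_rubra,Cedrus_australis)))).
Branch lengths along that path: 0.36 + 0.87 + 1.44 + 1.29 + 0.21 + 0.16 + 0.47 + 0.29 + 0.94 = 6.03.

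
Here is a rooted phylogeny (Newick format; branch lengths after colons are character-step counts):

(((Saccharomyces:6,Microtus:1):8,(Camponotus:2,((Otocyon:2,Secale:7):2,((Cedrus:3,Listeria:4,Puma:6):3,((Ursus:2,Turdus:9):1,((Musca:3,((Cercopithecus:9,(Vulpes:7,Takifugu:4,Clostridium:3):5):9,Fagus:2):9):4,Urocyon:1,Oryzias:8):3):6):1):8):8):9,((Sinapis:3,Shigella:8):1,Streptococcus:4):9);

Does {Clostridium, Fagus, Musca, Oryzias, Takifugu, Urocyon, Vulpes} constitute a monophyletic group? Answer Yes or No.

No

The MRCA of the listed taxa subtends ((Musca,((Cercopithecus,(Vulpes,Takifugu,Clostridium)),Fagus)),Urocyon,Oryzias).
That clade also contains Cercopithecus, which is not in the proposed group, so the group is not monophyletic.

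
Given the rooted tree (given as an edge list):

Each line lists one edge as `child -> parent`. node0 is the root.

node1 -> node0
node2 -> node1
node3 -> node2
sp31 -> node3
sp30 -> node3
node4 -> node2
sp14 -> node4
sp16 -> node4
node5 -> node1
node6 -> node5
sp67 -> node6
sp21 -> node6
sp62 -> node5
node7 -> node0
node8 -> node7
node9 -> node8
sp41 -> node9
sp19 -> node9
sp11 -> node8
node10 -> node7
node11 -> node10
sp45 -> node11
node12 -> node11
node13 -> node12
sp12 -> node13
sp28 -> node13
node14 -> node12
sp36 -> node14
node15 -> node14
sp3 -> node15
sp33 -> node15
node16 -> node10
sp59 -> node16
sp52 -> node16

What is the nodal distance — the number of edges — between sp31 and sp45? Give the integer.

The MRCA of sp31 and sp45 is the root of the tree.
From sp31 up to that node: 4 branches. From sp45 up to the same node: 4 branches. Total: 4 + 4 = 8.

8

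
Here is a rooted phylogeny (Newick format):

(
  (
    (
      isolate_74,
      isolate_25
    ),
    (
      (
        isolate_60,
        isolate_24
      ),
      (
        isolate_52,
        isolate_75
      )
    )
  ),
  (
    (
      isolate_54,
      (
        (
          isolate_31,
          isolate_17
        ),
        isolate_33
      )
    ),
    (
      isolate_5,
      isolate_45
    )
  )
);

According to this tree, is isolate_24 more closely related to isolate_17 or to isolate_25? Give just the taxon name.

isolate_25

The MRCA of isolate_24 and isolate_25 subtends ((isolate_74,isolate_25),((isolate_60,isolate_24),(isolate_52,isolate_75))) (6 taxa).
The MRCA of isolate_24 and isolate_17 is the root, subtending the entire tree (12 taxa).
The first is nested inside the second, so isolate_24 shares a more recent common ancestor with isolate_25.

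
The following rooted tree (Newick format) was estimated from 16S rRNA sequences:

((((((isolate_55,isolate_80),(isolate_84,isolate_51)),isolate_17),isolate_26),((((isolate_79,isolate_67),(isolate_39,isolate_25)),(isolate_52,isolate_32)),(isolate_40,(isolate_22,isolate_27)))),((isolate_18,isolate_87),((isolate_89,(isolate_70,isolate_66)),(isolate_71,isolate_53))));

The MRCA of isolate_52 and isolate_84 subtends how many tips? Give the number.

15

The MRCA of isolate_52 and isolate_84 is the node subtending (((((isolate_55,isolate_80),(isolate_84,isolate_51)),isolate_17),isolate_26),((((isolate_79,isolate_67),(isolate_39,isolate_25)),(isolate_52,isolate_32)),(isolate_40,(isolate_22,isolate_27)))).
That clade contains 15 terminal taxa: isolate_17, isolate_22, isolate_25, isolate_26, isolate_27, isolate_32, isolate_39, isolate_40, isolate_51, isolate_52, isolate_55, isolate_67, isolate_79, isolate_80, isolate_84.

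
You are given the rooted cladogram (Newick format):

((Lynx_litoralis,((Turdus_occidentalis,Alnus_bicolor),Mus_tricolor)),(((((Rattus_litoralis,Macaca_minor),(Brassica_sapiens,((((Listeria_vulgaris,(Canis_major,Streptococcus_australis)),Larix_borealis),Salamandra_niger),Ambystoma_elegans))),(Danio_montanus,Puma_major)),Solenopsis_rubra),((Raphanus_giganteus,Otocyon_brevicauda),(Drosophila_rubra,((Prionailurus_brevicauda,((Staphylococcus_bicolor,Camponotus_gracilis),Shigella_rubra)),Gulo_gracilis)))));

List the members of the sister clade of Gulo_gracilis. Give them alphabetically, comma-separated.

Gulo_gracilis attaches to the tree at the node subtending ((Prionailurus_brevicauda,((Staphylococcus_bicolor,Camponotus_gracilis),Shigella_rubra)),Gulo_gracilis).
The other lineage descending from that same node — the sister group — is (Prionailurus_brevicauda,((Staphylococcus_bicolor,Camponotus_gracilis),Shigella_rubra)); its 4 tips in alphabetical order are the answer.

Camponotus_gracilis, Prionailurus_brevicauda, Shigella_rubra, Staphylococcus_bicolor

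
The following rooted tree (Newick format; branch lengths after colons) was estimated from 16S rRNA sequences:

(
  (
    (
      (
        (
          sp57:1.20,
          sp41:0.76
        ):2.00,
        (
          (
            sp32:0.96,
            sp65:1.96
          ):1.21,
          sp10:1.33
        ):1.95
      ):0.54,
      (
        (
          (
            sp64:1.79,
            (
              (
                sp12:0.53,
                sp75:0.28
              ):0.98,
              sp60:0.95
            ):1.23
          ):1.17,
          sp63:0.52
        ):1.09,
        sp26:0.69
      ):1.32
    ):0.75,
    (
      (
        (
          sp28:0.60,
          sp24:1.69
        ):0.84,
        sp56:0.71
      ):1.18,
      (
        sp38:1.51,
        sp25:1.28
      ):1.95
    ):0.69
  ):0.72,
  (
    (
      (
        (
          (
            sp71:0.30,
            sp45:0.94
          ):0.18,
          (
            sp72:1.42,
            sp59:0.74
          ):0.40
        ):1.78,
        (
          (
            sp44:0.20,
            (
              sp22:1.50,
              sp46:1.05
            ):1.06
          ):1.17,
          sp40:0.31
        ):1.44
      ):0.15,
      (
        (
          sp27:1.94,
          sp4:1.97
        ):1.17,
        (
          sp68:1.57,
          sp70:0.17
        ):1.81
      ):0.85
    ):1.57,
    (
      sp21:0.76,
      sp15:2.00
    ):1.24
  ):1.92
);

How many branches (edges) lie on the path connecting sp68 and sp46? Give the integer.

The MRCA of sp68 and sp46 is the node subtending ((((sp71,sp45),(sp72,sp59)),((sp44,(sp22,sp46)),sp40)),((sp27,sp4),(sp68,sp70))).
From sp68 up to that node: 3 branches. From sp46 up to the same node: 5 branches. Total: 3 + 5 = 8.

8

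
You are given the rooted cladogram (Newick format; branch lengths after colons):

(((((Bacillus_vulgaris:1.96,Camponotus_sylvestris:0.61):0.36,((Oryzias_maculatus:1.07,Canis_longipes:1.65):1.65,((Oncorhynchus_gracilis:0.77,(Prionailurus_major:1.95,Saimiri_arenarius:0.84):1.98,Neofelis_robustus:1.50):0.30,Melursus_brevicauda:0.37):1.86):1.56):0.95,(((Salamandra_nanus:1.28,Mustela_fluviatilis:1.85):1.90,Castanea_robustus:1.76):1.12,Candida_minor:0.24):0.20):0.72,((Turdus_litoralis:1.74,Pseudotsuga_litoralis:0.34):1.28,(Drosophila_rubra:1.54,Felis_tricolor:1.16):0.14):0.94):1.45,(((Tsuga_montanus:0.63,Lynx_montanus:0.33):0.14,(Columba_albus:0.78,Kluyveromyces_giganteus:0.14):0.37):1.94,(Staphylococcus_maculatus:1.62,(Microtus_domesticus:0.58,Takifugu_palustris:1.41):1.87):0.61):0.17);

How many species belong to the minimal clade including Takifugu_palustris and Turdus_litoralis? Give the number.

The MRCA of Takifugu_palustris and Turdus_litoralis is the root, so the clade is the entire tree.
That clade contains 24 terminal taxa: Bacillus_vulgaris, Camponotus_sylvestris, Candida_minor, Canis_longipes, Castanea_robustus, Columba_albus, Drosophila_rubra, Felis_tricolor, Kluyveromyces_giganteus, Lynx_montanus, Melursus_brevicauda, Microtus_domesticus, Mustela_fluviatilis, Neofelis_robustus, Oncorhynchus_gracilis, Oryzias_maculatus, Prionailurus_major, Pseudotsuga_litoralis, Saimiri_arenarius, Salamandra_nanus, Staphylococcus_maculatus, Takifugu_palustris, Tsuga_montanus, Turdus_litoralis.

24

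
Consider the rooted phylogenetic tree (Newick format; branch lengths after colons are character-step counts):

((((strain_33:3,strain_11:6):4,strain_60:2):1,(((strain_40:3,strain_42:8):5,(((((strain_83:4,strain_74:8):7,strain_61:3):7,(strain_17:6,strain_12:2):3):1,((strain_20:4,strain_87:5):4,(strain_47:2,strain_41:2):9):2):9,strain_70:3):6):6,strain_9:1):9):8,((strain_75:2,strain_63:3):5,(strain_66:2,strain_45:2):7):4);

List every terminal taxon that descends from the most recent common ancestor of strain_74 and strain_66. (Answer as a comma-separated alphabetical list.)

strain_11, strain_12, strain_17, strain_20, strain_33, strain_40, strain_41, strain_42, strain_45, strain_47, strain_60, strain_61, strain_63, strain_66, strain_70, strain_74, strain_75, strain_83, strain_87, strain_9

Tracing strain_74: it sits inside (strain_83,strain_74).
Tracing strain_66: it sits inside (strain_66,strain_45).
The smallest clade enclosing both is the whole tree (their MRCA is the root), so the answer is all 20 tips in alphabetical order.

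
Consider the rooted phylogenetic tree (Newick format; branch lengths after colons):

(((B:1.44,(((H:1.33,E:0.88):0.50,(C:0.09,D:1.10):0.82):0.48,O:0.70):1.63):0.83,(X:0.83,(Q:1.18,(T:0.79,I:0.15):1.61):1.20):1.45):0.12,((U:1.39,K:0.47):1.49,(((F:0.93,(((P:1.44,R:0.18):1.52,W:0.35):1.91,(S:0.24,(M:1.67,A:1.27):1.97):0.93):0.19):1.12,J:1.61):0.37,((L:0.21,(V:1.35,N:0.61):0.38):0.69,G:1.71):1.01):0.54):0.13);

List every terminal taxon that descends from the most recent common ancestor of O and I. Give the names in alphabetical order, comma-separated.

B, C, D, E, H, I, O, Q, T, X

Tracing O: it sits inside (((H,E),(C,D)),O).
Tracing I: it sits inside (T,I).
The smallest clade enclosing both is ((B,(((H,E),(C,D)),O)),(X,(Q,(T,I)))); the answer is its 10 terminal taxa in alphabetical order.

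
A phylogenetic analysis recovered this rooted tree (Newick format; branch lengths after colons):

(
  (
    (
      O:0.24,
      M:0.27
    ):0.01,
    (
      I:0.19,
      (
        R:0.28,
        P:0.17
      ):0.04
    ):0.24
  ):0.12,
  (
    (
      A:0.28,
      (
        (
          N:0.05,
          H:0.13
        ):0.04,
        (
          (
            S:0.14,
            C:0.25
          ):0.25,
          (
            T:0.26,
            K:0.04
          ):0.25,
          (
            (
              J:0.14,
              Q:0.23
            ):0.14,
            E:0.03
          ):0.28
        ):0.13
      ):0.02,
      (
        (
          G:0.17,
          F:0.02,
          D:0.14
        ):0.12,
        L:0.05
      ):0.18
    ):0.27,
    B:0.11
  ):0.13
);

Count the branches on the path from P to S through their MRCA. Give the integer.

The MRCA of P and S is the root of the tree.
From P up to that node: 4 branches. From S up to the same node: 6 branches. Total: 4 + 6 = 10.

10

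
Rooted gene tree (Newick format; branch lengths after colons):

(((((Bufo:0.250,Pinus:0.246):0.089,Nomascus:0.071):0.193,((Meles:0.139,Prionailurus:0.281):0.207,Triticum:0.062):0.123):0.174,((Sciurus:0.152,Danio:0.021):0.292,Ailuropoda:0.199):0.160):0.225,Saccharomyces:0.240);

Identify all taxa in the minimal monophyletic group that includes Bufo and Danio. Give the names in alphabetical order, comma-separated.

Ailuropoda, Bufo, Danio, Meles, Nomascus, Pinus, Prionailurus, Sciurus, Triticum

Tracing Bufo: it sits inside (Bufo,Pinus).
Tracing Danio: it sits inside (Sciurus,Danio).
The smallest clade enclosing both is ((((Bufo,Pinus),Nomascus),((Meles,Prionailurus),Triticum)),((Sciurus,Danio),Ailuropoda)); the answer is its 9 terminal taxa in alphabetical order.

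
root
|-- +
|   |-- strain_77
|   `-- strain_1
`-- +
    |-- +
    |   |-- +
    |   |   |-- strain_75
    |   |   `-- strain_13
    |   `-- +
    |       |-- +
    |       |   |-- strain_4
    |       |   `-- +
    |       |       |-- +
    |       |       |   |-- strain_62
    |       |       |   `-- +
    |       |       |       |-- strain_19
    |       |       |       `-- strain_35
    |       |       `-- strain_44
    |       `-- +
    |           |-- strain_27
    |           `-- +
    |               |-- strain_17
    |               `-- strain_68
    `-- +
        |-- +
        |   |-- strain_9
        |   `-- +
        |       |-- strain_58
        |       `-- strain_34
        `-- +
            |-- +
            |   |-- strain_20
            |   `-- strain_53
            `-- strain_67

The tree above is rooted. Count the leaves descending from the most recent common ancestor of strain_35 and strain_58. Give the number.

16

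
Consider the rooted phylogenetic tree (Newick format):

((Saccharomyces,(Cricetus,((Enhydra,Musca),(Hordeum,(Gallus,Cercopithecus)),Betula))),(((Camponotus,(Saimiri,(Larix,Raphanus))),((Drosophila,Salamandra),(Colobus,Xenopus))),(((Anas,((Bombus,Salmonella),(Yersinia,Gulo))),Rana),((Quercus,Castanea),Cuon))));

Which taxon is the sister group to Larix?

Larix attaches to the tree at the node subtending (Larix,Raphanus).
The other lineage descending from that same node — the sister group — is the single tip Raphanus.

Raphanus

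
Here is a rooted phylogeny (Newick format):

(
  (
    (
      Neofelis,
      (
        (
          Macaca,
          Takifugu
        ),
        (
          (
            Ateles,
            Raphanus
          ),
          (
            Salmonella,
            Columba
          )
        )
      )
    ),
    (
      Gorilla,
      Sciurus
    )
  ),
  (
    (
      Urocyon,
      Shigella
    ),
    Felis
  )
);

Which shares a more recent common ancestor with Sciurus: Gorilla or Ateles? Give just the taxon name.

The MRCA of Sciurus and Gorilla subtends (Gorilla,Sciurus) (2 taxa).
The MRCA of Sciurus and Ateles subtends ((Neofelis,((Macaca,Takifugu),((Ateles,Raphanus),(Salmonella,Columba)))),(Gorilla,Sciurus)) (9 taxa).
The first is nested inside the second, so Sciurus shares a more recent common ancestor with Gorilla.

Gorilla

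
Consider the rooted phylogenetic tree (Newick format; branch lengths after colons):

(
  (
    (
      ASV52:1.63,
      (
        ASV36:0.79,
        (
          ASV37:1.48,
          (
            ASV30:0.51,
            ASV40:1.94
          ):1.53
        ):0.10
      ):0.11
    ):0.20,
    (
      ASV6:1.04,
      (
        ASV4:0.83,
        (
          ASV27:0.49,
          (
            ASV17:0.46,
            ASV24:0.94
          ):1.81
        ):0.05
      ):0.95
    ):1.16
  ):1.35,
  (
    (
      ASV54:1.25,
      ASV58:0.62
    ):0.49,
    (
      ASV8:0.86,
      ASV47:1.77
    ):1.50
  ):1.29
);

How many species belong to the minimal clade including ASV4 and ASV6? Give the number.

The MRCA of ASV4 and ASV6 is the node subtending (ASV6,(ASV4,(ASV27,(ASV17,ASV24)))).
That clade contains 5 terminal taxa: ASV17, ASV24, ASV27, ASV4, ASV6.

5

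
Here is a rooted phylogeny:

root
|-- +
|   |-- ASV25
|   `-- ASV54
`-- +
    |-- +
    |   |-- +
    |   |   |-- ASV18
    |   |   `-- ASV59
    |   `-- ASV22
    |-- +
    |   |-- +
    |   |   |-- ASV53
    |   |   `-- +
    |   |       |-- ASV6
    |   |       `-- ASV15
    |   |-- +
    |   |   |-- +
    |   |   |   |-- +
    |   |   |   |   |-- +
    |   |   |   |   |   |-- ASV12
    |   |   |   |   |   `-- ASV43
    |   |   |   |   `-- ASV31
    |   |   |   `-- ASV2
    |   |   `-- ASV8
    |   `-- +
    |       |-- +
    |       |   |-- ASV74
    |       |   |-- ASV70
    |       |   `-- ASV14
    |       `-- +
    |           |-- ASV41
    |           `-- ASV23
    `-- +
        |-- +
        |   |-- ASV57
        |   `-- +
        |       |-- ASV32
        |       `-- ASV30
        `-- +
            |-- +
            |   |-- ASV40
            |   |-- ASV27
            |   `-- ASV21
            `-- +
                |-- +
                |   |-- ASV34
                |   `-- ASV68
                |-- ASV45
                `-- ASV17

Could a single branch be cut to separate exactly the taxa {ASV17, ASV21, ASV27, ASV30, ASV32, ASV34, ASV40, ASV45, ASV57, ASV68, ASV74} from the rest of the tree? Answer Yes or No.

The MRCA of the listed taxa subtends (((ASV18,ASV59),ASV22),((ASV53,(ASV6,ASV15)),((((ASV12,ASV43),ASV31),ASV2),ASV8),((ASV74,ASV70,ASV14),(ASV41,ASV23))),((ASV57,(ASV32,ASV30)),((ASV40,ASV27,ASV21),((ASV34,ASV68),ASV45,ASV17)))).
That clade also contains ASV12, ASV14, ASV15, ASV18, ASV2, ASV22, ASV23, ASV31, ASV41, ASV43, ASV53, ASV59, ASV6, ASV70, ASV8, which are not in the proposed group, so the group is not monophyletic.

No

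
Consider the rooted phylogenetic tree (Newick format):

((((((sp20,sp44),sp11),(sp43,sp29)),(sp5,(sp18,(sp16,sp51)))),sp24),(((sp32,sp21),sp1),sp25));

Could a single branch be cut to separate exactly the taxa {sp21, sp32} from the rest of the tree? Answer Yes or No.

Yes

The most recent common ancestor of these taxa subtends (sp32,sp21).
That clade has exactly 2 tips — every listed taxon and nothing else — so the group is monophyletic.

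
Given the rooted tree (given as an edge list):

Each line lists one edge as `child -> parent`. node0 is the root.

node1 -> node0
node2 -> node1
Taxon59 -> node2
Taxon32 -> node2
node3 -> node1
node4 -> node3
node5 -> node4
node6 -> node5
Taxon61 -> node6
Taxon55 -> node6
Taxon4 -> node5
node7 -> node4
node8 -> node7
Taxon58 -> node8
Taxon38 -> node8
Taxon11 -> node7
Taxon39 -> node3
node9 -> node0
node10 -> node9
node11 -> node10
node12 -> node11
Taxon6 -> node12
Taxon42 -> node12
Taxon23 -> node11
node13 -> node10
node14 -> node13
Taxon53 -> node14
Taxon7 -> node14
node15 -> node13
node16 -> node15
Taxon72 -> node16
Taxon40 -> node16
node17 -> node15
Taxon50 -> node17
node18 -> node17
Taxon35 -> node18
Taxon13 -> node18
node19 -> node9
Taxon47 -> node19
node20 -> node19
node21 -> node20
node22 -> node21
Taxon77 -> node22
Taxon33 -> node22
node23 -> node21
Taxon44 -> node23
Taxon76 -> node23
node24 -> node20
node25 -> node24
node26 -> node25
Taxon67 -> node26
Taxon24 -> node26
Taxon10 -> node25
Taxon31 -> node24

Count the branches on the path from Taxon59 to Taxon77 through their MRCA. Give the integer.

9

The MRCA of Taxon59 and Taxon77 is the root of the tree.
From Taxon59 up to that node: 3 branches. From Taxon77 up to the same node: 6 branches. Total: 3 + 6 = 9.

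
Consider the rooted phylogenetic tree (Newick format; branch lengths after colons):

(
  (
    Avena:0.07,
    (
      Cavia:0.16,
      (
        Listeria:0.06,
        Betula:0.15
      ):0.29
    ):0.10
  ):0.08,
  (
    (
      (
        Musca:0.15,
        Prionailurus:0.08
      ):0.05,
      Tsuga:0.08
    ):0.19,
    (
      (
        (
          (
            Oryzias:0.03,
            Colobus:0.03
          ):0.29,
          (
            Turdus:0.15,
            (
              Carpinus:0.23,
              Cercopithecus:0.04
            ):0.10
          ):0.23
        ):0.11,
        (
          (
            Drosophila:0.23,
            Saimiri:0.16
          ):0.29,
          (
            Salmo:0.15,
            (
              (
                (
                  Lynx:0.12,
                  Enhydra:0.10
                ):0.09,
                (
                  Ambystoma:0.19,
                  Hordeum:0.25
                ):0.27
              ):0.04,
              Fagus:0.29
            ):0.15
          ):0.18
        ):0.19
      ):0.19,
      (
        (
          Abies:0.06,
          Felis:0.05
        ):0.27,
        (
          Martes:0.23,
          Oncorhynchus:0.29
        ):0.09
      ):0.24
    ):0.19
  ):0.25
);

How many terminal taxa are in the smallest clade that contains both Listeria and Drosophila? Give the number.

The MRCA of Listeria and Drosophila is the root, so the clade is the entire tree.
That clade contains 24 terminal taxa: Abies, Ambystoma, Avena, Betula, Carpinus, Cavia, Cercopithecus, Colobus, Drosophila, Enhydra, Fagus, Felis, Hordeum, Listeria, Lynx, Martes, Musca, Oncorhynchus, Oryzias, Prionailurus, Saimiri, Salmo, Tsuga, Turdus.

24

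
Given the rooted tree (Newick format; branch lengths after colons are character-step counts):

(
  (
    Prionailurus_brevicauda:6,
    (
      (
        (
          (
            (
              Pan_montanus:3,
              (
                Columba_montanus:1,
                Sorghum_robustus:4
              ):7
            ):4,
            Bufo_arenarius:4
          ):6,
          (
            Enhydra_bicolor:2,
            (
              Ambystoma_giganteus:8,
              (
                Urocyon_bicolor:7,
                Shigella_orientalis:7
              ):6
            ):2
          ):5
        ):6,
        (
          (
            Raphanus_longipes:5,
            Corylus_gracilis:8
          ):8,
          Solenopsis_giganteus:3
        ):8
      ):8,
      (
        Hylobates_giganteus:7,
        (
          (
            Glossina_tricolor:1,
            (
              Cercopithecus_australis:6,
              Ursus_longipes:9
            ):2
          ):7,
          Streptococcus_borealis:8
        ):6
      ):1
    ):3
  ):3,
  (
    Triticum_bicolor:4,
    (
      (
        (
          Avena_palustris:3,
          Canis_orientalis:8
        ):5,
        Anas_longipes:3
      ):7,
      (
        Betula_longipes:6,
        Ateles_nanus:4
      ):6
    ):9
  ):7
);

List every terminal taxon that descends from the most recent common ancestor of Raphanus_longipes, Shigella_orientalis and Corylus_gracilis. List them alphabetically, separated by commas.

Ambystoma_giganteus, Bufo_arenarius, Columba_montanus, Corylus_gracilis, Enhydra_bicolor, Pan_montanus, Raphanus_longipes, Shigella_orientalis, Solenopsis_giganteus, Sorghum_robustus, Urocyon_bicolor

Tracing Raphanus_longipes: it sits inside (Raphanus_longipes,Corylus_gracilis).
Tracing Shigella_orientalis: it sits inside (Urocyon_bicolor,Shigella_orientalis).
Tracing Corylus_gracilis: it sits inside (Raphanus_longipes,Corylus_gracilis).
The smallest clade enclosing all 3 is ((((Pan_montanus,(Columba_montanus,Sorghum_robustus)),Bufo_arenarius),(Enhydra_bicolor,(Ambystoma_giganteus,(Urocyon_bicolor,Shigella_orientalis)))),((Raphanus_longipes,Corylus_gracilis),Solenopsis_giganteus)); the answer is its 11 terminal taxa in alphabetical order.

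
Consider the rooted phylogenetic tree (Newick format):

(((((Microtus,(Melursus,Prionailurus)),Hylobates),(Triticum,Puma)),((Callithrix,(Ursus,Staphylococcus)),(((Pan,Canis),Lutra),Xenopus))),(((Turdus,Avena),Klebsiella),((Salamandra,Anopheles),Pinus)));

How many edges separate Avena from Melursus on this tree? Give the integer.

The MRCA of Avena and Melursus is the root of the tree.
From Avena up to that node: 4 branches. From Melursus up to the same node: 6 branches. Total: 4 + 6 = 10.

10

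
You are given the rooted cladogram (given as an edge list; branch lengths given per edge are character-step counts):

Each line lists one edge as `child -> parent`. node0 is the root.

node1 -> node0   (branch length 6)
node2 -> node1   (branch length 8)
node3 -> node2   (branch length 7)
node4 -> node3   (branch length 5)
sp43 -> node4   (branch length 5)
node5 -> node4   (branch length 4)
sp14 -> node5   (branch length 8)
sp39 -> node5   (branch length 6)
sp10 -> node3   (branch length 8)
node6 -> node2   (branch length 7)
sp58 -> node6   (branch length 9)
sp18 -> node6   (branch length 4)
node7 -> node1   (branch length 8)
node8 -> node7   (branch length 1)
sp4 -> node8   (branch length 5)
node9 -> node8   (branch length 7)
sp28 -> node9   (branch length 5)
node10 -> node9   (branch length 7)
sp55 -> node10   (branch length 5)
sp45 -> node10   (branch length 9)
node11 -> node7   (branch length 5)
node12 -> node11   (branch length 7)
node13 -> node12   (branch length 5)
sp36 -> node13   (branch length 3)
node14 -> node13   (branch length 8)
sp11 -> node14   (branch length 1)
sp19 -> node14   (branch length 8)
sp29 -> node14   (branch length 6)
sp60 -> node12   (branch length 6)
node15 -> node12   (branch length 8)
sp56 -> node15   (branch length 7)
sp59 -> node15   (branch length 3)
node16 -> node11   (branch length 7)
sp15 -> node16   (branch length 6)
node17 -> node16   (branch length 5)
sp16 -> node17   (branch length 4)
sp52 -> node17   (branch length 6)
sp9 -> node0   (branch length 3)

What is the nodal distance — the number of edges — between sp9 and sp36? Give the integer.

The MRCA of sp9 and sp36 is the root of the tree.
From sp9 up to that node: 1 branch. From sp36 up to the same node: 6 branches. Total: 1 + 6 = 7.

7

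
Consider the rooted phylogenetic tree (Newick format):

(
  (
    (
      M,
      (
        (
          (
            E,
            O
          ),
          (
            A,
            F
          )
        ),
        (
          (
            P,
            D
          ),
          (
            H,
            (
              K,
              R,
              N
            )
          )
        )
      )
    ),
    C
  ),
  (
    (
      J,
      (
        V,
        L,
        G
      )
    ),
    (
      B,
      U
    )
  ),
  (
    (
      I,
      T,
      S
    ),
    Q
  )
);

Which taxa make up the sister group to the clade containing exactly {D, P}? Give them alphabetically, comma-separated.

The clade containing exactly {D, P} attaches to the tree at the node subtending ((P,D),(H,(K,R,N))).
The other lineage descending from that same node — the sister group — is (H,(K,R,N)); its 4 tips in alphabetical order are the answer.

H, K, N, R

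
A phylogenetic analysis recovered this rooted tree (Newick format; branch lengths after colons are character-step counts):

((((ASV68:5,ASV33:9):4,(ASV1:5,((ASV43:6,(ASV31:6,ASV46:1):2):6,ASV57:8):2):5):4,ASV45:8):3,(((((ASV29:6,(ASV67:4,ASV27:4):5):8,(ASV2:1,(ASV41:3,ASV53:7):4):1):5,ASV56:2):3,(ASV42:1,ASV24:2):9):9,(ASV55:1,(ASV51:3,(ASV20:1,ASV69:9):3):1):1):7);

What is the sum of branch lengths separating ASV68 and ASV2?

42

The path runs ASV68 → … → MRCA → … → ASV2; the MRCA is the root of the tree.
Branch lengths along that path: 5 + 4 + 4 + 3 + 7 + 9 + 3 + 5 + 1 + 1 = 42.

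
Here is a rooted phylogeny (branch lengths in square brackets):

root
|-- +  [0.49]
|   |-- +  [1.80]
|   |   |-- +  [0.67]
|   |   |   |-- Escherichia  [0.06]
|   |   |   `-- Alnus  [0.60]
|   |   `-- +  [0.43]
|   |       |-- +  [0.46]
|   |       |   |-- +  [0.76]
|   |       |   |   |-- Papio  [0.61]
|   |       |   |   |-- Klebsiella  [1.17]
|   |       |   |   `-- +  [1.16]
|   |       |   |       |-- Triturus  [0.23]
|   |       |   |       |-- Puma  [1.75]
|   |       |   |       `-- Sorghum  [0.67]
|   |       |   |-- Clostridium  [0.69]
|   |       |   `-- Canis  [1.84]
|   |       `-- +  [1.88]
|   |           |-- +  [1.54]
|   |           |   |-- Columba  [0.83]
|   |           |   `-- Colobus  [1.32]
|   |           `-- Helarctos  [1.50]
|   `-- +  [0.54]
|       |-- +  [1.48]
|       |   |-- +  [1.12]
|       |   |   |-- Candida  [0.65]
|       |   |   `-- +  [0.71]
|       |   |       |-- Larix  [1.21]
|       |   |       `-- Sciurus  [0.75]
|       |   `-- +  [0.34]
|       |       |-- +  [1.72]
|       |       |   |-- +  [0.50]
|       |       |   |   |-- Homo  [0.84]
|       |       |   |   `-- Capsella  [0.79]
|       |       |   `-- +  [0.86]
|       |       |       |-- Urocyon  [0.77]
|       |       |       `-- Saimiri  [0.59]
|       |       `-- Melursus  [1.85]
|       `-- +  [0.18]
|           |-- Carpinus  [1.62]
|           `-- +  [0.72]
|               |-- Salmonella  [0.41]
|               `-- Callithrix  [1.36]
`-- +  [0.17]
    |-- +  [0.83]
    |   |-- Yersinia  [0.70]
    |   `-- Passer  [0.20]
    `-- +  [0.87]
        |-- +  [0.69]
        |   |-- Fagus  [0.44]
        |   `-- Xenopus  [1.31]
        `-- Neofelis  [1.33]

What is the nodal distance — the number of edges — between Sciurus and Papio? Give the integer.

10

The MRCA of Sciurus and Papio is the node subtending (((Escherichia,Alnus),(((Papio,Klebsiella,(Triturus,Puma,Sorghum)),Clostridium,Canis),((Columba,Colobus),Helarctos))),(((Candida,(Larix,Sciurus)),(((Homo,Capsella),(Urocyon,Saimiri)),Melursus)),(Carpinus,(Salmonella,Callithrix)))).
From Sciurus up to that node: 5 branches. From Papio up to the same node: 5 branches. Total: 5 + 5 = 10.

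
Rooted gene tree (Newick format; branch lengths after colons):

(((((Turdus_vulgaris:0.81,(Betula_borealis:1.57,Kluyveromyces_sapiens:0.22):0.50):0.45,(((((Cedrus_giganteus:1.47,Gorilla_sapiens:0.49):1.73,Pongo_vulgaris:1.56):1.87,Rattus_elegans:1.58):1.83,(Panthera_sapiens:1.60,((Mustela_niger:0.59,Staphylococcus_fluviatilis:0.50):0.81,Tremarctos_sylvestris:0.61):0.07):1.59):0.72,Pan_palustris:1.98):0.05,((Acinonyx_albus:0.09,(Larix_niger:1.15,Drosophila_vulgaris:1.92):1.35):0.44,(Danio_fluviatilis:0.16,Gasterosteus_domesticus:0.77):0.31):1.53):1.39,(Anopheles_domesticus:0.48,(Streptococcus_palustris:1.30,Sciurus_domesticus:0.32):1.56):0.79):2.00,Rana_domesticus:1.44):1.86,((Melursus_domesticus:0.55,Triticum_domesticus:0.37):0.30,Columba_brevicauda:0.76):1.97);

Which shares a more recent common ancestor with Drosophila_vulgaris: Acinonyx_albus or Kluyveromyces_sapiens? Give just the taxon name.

The MRCA of Drosophila_vulgaris and Acinonyx_albus subtends (Acinonyx_albus,(Larix_niger,Drosophila_vulgaris)) (3 taxa).
The MRCA of Drosophila_vulgaris and Kluyveromyces_sapiens subtends ((Turdus_vulgaris,(Betula_borealis,Kluyveromyces_sapiens)),(((((Cedrus_giganteus,Gorilla_sapiens),Pongo_vulgaris),Rattus_elegans),(Panthera_sapiens,((Mustela_niger,Staphylococcus_fluviatilis),Tremarctos_sylvestris))),Pan_palustris),((Acinonyx_albus,(Larix_niger,Drosophila_vulgaris)),(Danio_fluviatilis,Gasterosteus_domesticus))) (17 taxa).
The first is nested inside the second, so Drosophila_vulgaris shares a more recent common ancestor with Acinonyx_albus.

Acinonyx_albus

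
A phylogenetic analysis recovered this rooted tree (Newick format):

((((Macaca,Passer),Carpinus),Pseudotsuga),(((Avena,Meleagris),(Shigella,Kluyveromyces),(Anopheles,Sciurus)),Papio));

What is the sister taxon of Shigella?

Shigella attaches to the tree at the node subtending (Shigella,Kluyveromyces).
The other lineage descending from that same node — the sister group — is the single tip Kluyveromyces.

Kluyveromyces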